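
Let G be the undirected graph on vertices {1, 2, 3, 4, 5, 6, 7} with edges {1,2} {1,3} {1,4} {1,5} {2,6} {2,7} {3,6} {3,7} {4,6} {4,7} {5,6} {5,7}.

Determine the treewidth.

A width-3 tree decomposition is:
Bags: B1 = {1, 4, 6, 7}  B2 = {1, 3, 6, 7}  B3 = {1, 5, 6, 7}  B4 = {1, 2, 6, 7}
Tree: B1–B2, B2–B3, B3–B4
Every bag has size at most 4, so the width is 4 − 1 = 3 and tw(G) ≤ 3. For the lower bound: the 4 vertex sets {4,6}, {1,3}, {7}, {5} are disjoint, each induces a connected subgraph, and every pair is joined by at least one edge of G. Contracting each set to a single vertex therefore yields K_{4} as a minor, and since treewidth is minor-monotone, tw(G) ≥ tw(K_{4}) = 3. The upper and lower bounds meet at 3, so that is the treewidth.

3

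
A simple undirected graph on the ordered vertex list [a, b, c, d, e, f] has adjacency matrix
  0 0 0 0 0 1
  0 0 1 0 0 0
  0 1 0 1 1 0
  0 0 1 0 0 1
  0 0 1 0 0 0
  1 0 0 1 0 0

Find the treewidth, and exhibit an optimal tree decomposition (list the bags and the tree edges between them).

Each bag holds 2 vertices, so the decomposition has width 1, which upper-bounds the treewidth. Since G has at least one edge (e.g. c–b), it is not an edgeless graph, so tw(G) ≥ 1. The upper and lower bounds meet at 1, so that is the treewidth.

Treewidth 1.
One such decomposition:
Bags: B1 = {b, c}  B2 = {c, e}  B3 = {c, d}  B4 = {d, f}  B5 = {a, f}
Tree: B1–B2, B1–B3, B3–B4, B4–B5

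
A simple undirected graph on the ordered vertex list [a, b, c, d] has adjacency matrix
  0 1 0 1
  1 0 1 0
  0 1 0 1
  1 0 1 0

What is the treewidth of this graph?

2

A width-2 tree decomposition is:
Bags: B1 = {a, b, c}  B2 = {a, c, d}
Tree: B1–B2
Every bag has size at most 3, so the width is 3 − 1 = 2 and tw(G) ≤ 2. For the lower bound, G contains the cycle c–b–a–d–c, so G is not a forest; only forests have treewidth ≤ 1, hence tw(G) ≥ 2. Combining the bounds, tw(G) = 2.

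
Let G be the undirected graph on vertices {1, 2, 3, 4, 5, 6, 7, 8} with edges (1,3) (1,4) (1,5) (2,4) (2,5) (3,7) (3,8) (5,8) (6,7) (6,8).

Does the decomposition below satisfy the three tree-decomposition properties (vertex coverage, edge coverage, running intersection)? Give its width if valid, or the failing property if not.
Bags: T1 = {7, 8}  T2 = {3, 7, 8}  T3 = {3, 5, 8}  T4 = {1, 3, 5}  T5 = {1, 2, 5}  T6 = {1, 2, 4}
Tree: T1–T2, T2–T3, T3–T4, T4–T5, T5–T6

No — vertex 6 appears in no bag.

A tree decomposition must satisfy three properties: every vertex lies in some bag; for every edge, both endpoints lie together in some bag; and for every vertex, the bags containing it form a connected subtree. Here vertex 6 appears in no bag, so the decomposition is invalid.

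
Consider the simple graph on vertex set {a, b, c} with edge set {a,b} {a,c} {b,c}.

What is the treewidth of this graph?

A width-2 tree decomposition is:
Bags: B1 = {a, b, c}
Tree: (single bag)
With just one bag of size 3, the width is 3 − 1 = 2, so tw(G) ≤ 2. On the other hand G contains the 3-clique {a, b, c}. A clique must lie in a single bag of any decomposition, so no decomposition can have width below 2. Combining the bounds, tw(G) = 2.

2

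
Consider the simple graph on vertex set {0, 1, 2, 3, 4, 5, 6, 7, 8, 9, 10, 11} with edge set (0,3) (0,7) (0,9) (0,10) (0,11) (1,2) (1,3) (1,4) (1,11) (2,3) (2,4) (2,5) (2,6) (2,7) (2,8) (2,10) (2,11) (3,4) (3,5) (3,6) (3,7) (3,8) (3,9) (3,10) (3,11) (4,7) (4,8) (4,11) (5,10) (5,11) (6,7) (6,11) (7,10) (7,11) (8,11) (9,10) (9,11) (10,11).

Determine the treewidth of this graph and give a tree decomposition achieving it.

Every bag has size at most 5, so the width is 5 − 1 = 4 and tw(G) ≤ 4. Conversely, {0, 3, 9, 10, 11} is a clique of size 5, and the vertices of any clique must share a bag in every tree decomposition; so some bag has ≥ 5 vertices and tw(G) ≥ 4. Combining the bounds, tw(G) = 4.

Treewidth 4.
Bags: B1 = {1, 2, 3, 4, 11}  B2 = {2, 3, 4, 7, 11}  B3 = {2, 3, 7, 10, 11}  B4 = {2, 3, 6, 7, 11}  B5 = {2, 3, 4, 8, 11}  B6 = {0, 3, 7, 10, 11}  B7 = {0, 3, 9, 10, 11}  B8 = {2, 3, 5, 10, 11}
Tree: B1–B2, B2–B3, B2–B4, B1–B5, B3–B6, B6–B7, B3–B8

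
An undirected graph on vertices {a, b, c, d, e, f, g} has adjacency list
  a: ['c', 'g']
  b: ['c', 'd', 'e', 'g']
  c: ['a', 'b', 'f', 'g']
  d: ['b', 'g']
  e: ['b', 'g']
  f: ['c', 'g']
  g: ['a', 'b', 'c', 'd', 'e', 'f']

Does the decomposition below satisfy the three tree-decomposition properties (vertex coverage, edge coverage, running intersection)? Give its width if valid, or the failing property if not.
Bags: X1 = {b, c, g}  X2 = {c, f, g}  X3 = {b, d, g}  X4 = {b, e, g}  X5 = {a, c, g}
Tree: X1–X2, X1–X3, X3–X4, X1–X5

Checking the three conditions: (i) the bags cover all of {a, b, c, d, e, f, g}; (ii) for each edge, some bag contains both endpoints; (iii) the bags containing any fixed vertex form a subtree. All hold, so the decomposition is valid with width 3 − 1 = 2.

Yes; width 2.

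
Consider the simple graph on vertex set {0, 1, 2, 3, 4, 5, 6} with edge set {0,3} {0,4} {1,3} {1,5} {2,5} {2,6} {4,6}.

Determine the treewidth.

2

A width-2 tree decomposition is:
Bags: B1 = {1, 3, 5}  B2 = {2, 3, 5}  B3 = {2, 3, 6}  B4 = {3, 4, 6}  B5 = {0, 3, 4}
Tree: B1–B2, B2–B3, B3–B4, B4–B5
The largest bag has 3 vertices, giving width 2; this decomposition certifies tw(G) ≤ 2. Since 3–1–5–2–6–4–0–3 is a cycle in G, G is not acyclic. Forests are exactly the graphs of treewidth ≤ 1, so tw(G) ≥ 2. Hence tw(G) = 2 exactly.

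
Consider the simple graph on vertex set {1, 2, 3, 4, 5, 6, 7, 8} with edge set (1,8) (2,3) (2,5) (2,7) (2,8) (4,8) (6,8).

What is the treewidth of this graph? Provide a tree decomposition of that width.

Treewidth 1.
One optimal decomposition is:
Bags: B1 = {6, 8}  B2 = {1, 8}  B3 = {2, 8}  B4 = {2, 5}  B5 = {4, 8}  B6 = {2, 7}  B7 = {2, 3}
Tree: B1–B2, B2–B3, B3–B4, B2–B5, B4–B6, B3–B7

Each bag holds 2 vertices, so the decomposition has width 1, which upper-bounds the treewidth. Since G has at least one edge (e.g. 6–8), it is not an edgeless graph, so tw(G) ≥ 1. Therefore the treewidth is 1.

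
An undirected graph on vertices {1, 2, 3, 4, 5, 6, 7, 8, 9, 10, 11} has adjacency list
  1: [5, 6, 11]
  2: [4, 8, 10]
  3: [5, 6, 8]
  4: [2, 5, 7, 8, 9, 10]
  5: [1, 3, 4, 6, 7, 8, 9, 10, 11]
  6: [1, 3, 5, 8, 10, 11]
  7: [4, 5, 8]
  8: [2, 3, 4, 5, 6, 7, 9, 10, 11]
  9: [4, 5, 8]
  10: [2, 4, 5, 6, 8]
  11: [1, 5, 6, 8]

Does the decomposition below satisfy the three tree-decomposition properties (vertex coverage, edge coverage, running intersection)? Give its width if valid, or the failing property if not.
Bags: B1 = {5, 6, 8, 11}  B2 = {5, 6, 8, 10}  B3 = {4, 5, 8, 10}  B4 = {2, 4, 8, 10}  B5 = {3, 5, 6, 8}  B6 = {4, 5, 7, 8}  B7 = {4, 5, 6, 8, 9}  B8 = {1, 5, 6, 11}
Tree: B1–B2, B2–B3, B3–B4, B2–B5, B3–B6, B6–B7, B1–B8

No — bags containing vertex 6 are not connected in the tree.

A tree decomposition must satisfy three properties: every vertex lies in some bag; for every edge, both endpoints lie together in some bag; and for every vertex, the bags containing it form a connected subtree. Here bags containing vertex 6 are not connected in the tree, so the decomposition is invalid.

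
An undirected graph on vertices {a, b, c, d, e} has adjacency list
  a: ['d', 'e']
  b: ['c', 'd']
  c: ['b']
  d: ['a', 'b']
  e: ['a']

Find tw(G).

A width-1 tree decomposition is:
Bags: B1 = {a, e}  B2 = {a, d}  B3 = {b, d}  B4 = {b, c}
Tree: B1–B2, B2–B3, B3–B4
Every bag has size at most 2, so the width is 2 − 1 = 1 and tw(G) ≤ 1. Since G has at least one edge (e.g. e–a), it is not an edgeless graph, so tw(G) ≥ 1. Combining the bounds, tw(G) = 1.

1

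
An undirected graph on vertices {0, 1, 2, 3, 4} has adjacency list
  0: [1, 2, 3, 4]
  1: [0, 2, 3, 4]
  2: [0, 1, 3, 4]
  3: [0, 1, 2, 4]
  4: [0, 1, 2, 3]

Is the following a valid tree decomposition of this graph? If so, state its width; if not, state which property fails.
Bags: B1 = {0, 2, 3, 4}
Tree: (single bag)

A tree decomposition must satisfy three properties: every vertex lies in some bag; for every edge, both endpoints lie together in some bag; and for every vertex, the bags containing it form a connected subtree. Here vertex 1 appears in no bag, so the decomposition is invalid.

No — vertex 1 appears in no bag.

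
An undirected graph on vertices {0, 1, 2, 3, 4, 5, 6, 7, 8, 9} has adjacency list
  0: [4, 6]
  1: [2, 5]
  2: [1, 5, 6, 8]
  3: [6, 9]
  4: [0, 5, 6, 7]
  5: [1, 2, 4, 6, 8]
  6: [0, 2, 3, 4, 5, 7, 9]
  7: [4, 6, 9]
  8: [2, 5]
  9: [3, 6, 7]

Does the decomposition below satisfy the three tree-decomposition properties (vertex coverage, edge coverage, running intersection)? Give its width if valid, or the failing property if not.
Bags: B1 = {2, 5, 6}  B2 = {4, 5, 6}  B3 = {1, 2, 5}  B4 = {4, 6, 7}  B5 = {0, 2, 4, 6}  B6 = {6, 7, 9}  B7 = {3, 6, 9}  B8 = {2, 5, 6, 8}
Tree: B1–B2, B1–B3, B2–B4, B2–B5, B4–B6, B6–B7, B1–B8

No — bags containing vertex 2 are not connected in the tree.

A tree decomposition must satisfy three properties: every vertex lies in some bag; for every edge, both endpoints lie together in some bag; and for every vertex, the bags containing it form a connected subtree. Here bags containing vertex 2 are not connected in the tree, so the decomposition is invalid.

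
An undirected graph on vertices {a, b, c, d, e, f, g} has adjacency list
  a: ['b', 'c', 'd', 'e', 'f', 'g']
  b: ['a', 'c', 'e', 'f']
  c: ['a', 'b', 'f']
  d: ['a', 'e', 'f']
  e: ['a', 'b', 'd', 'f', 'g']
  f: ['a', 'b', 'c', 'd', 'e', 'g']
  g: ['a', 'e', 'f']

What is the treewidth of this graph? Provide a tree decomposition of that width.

Each bag holds 4 vertices, so the decomposition has width 3, which upper-bounds the treewidth. Conversely, {a, d, e, f} is a clique of size 4, and the vertices of any clique must share a bag in every tree decomposition; so some bag has ≥ 4 vertices and tw(G) ≥ 3. Therefore the treewidth is 3.

Treewidth 3.
One optimal decomposition is:
Bags: B1 = {a, b, e, f}  B2 = {a, d, e, f}  B3 = {a, b, c, f}  B4 = {a, e, f, g}
Tree: B1–B2, B1–B3, B2–B4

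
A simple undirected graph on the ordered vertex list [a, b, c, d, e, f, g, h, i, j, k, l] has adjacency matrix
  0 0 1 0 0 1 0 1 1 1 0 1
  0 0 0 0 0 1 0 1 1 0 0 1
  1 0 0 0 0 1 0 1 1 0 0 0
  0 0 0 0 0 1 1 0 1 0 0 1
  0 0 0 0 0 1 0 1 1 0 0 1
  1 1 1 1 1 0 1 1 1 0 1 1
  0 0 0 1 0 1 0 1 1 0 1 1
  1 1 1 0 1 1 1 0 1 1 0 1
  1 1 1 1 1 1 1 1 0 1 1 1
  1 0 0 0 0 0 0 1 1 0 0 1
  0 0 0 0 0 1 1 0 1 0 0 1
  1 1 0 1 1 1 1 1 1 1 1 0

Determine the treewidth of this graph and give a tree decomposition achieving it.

Every bag has size at most 5, so the width is 5 − 1 = 4 and tw(G) ≤ 4. On the other hand G contains the 5-clique {a, h, i, j, l}. A clique must lie in a single bag of any decomposition, so no decomposition can have width below 4. The upper and lower bounds meet at 4, so that is the treewidth.

Treewidth 4.
Bags: B1 = {a, f, h, i, l}  B2 = {f, g, h, i, l}  B3 = {d, f, g, i, l}  B4 = {b, f, h, i, l}  B5 = {e, f, h, i, l}  B6 = {f, g, i, k, l}  B7 = {a, c, f, h, i}  B8 = {a, h, i, j, l}
Tree: B1–B2, B2–B3, B2–B4, B1–B5, B2–B6, B1–B7, B1–B8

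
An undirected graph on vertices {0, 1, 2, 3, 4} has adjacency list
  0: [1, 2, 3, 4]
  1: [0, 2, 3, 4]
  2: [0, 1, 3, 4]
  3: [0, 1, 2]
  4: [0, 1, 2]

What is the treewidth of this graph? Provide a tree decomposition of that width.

Treewidth 3.
One optimal decomposition is:
Bags: B1 = {0, 1, 2, 4}  B2 = {0, 1, 2, 3}
Tree: B1–B2

Each bag holds 4 vertices, so the decomposition has width 3, which upper-bounds the treewidth. For the lower bound, the 4 vertices {0, 1, 2, 3} are pairwise adjacent, and any tree decomposition puts a clique entirely inside one bag — forcing width ≥ 3. Hence tw(G) = 3 exactly.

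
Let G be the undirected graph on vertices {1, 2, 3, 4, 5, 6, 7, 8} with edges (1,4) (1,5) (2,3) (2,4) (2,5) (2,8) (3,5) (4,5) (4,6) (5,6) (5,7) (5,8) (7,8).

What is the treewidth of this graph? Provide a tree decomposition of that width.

The largest bag has 3 vertices, giving width 2; this decomposition certifies tw(G) ≤ 2. Conversely, {1, 4, 5} is a clique of size 3, and the vertices of any clique must share a bag in every tree decomposition; so some bag has ≥ 3 vertices and tw(G) ≥ 2. Combining the bounds, tw(G) = 2.

Treewidth 2.
One optimal decomposition is:
Bags: B1 = {1, 4, 5}  B2 = {2, 4, 5}  B3 = {4, 5, 6}  B4 = {2, 3, 5}  B5 = {2, 5, 8}  B6 = {5, 7, 8}
Tree: B1–B2, B2–B3, B2–B4, B4–B5, B5–B6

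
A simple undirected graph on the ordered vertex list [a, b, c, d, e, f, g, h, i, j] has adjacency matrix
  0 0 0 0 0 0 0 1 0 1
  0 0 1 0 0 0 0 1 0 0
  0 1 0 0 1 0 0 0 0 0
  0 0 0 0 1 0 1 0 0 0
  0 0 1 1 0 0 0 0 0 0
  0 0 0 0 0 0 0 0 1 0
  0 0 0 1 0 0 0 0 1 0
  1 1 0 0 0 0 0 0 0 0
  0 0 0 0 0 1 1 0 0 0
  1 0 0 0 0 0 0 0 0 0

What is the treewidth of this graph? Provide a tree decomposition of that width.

Each bag holds 2 vertices, so the decomposition has width 1, which upper-bounds the treewidth. G has an edge, so its treewidth is at least 1. Hence tw(G) = 1 exactly.

Treewidth 1.
Bags: B1 = {a, j}  B2 = {a, h}  B3 = {b, h}  B4 = {b, c}  B5 = {c, e}  B6 = {d, e}  B7 = {d, g}  B8 = {g, i}  B9 = {f, i}
Tree: B1–B2, B2–B3, B3–B4, B4–B5, B5–B6, B6–B7, B7–B8, B8–B9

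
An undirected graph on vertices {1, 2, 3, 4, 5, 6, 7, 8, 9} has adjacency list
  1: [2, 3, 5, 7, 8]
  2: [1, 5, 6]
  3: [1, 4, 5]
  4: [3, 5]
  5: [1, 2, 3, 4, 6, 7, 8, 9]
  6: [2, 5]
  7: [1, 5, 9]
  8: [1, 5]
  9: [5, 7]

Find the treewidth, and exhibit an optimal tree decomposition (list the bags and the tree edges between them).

Treewidth 2.
Bags: B1 = {1, 5, 7}  B2 = {5, 7, 9}  B3 = {1, 3, 5}  B4 = {1, 2, 5}  B5 = {2, 5, 6}  B6 = {1, 5, 8}  B7 = {3, 4, 5}
Tree: B1–B2, B1–B3, B3–B4, B4–B5, B3–B6, B3–B7

Every bag has size at most 3, so the width is 3 − 1 = 2 and tw(G) ≤ 2. For the lower bound, the 3 vertices {1, 5, 8} are pairwise adjacent, and any tree decomposition puts a clique entirely inside one bag — forcing width ≥ 2. Therefore the treewidth is 2.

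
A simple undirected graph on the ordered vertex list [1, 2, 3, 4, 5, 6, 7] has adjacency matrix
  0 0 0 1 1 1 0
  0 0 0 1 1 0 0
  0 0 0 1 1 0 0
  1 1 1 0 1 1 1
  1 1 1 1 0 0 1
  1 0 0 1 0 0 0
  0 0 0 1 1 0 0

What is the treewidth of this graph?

2

A width-2 tree decomposition is:
Bags: B1 = {1, 4, 5}  B2 = {1, 4, 6}  B3 = {3, 4, 5}  B4 = {4, 5, 7}  B5 = {2, 4, 5}
Tree: B1–B2, B1–B3, B1–B4, B3–B5
Each bag holds 3 vertices, so the decomposition has width 2, which upper-bounds the treewidth. Conversely, {1, 4, 5} is a clique of size 3, and the vertices of any clique must share a bag in every tree decomposition; so some bag has ≥ 3 vertices and tw(G) ≥ 2. Combining the bounds, tw(G) = 2.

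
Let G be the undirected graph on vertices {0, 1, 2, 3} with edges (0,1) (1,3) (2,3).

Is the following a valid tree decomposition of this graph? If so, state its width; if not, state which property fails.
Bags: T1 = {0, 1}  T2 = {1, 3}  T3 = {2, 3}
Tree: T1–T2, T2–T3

Yes; width 1.

Checking the three conditions: (i) the bags cover all of {0, 1, 2, 3}; (ii) for each edge, some bag contains both endpoints; (iii) the bags containing any fixed vertex form a subtree. All hold, so the decomposition is valid with width 2 − 1 = 1.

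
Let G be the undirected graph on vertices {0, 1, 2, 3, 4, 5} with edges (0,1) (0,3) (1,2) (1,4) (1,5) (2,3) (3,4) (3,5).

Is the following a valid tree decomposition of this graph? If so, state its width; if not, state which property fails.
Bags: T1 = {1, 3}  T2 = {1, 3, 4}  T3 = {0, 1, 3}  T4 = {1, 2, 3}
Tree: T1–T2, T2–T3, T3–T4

A tree decomposition must satisfy three properties: every vertex lies in some bag; for every edge, both endpoints lie together in some bag; and for every vertex, the bags containing it form a connected subtree. Here vertex 5 appears in no bag, so the decomposition is invalid.

No — vertex 5 appears in no bag.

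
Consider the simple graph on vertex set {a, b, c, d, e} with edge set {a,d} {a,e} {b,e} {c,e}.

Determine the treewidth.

1

A width-1 tree decomposition is:
Bags: B1 = {a, d}  B2 = {a, e}  B3 = {b, e}  B4 = {c, e}
Tree: B1–B2, B2–B3, B2–B4
Each bag holds 2 vertices, so the decomposition has width 1, which upper-bounds the treewidth. Any graph with an edge has treewidth ≥ 1, and G has the edge d–a. Combining the bounds, tw(G) = 1.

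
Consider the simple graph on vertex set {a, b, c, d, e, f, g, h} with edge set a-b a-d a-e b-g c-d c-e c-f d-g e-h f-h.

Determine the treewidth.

A width-2 tree decomposition is:
Bags: B1 = {e, f, h}  B2 = {c, e, f}  B3 = {a, c, e}  B4 = {a, c, d}  B5 = {a, b, d}  B6 = {b, d, g}
Tree: B1–B2, B2–B3, B3–B4, B4–B5, B5–B6
Every bag has size at most 3, so the width is 3 − 1 = 2 and tw(G) ≤ 2. For the lower bound, G contains the cycle h–f–c–e–h, so G is not a forest; only forests have treewidth ≤ 1, hence tw(G) ≥ 2. Hence tw(G) = 2 exactly.

2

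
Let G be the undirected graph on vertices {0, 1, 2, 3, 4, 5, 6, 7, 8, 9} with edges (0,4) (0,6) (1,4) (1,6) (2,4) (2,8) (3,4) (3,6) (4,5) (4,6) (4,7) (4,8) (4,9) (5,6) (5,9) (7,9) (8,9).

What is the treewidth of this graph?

A width-2 tree decomposition is:
Bags: B1 = {4, 5, 9}  B2 = {4, 5, 6}  B3 = {1, 4, 6}  B4 = {4, 7, 9}  B5 = {4, 8, 9}  B6 = {2, 4, 8}  B7 = {0, 4, 6}  B8 = {3, 4, 6}
Tree: B1–B2, B2–B3, B1–B4, B1–B5, B5–B6, B3–B7, B3–B8
Every bag has size at most 3, so the width is 3 − 1 = 2 and tw(G) ≤ 2. Conversely, {2, 4, 8} is a clique of size 3, and the vertices of any clique must share a bag in every tree decomposition; so some bag has ≥ 3 vertices and tw(G) ≥ 2. The upper and lower bounds meet at 2, so that is the treewidth.

2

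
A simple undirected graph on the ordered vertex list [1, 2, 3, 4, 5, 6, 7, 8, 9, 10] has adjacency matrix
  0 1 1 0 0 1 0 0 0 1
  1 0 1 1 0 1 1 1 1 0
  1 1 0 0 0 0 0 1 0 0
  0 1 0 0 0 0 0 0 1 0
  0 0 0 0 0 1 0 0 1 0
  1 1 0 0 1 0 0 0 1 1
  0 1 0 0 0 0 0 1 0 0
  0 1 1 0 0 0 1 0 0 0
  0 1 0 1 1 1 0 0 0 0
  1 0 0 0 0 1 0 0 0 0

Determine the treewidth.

2

A width-2 tree decomposition is:
Bags: B1 = {2, 6, 9}  B2 = {1, 2, 6}  B3 = {1, 2, 3}  B4 = {5, 6, 9}  B5 = {2, 4, 9}  B6 = {2, 3, 8}  B7 = {2, 7, 8}  B8 = {1, 6, 10}
Tree: B1–B2, B2–B3, B1–B4, B1–B5, B3–B6, B6–B7, B2–B8
The largest bag has 3 vertices, giving width 2; this decomposition certifies tw(G) ≤ 2. Conversely, {1, 2, 3} is a clique of size 3, and the vertices of any clique must share a bag in every tree decomposition; so some bag has ≥ 3 vertices and tw(G) ≥ 2. Hence tw(G) = 2 exactly.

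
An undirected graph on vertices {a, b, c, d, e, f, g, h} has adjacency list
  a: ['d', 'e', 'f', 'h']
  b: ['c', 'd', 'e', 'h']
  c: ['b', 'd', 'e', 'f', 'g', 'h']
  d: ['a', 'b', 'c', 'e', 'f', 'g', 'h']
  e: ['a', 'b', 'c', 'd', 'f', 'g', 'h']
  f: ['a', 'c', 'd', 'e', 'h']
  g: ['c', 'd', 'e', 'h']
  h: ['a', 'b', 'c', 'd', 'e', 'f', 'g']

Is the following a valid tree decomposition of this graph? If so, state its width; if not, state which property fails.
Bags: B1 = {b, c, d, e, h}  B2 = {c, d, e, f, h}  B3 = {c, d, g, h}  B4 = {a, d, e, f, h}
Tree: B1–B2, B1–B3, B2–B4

No — edge (e,g) lies in no bag.

A tree decomposition must satisfy three properties: every vertex lies in some bag; for every edge, both endpoints lie together in some bag; and for every vertex, the bags containing it form a connected subtree. Here edge (e,g) lies in no bag, so the decomposition is invalid.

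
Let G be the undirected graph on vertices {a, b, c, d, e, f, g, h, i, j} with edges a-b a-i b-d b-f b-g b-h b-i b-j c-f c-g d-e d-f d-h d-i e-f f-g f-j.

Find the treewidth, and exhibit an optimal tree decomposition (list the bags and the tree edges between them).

Each bag holds 3 vertices, so the decomposition has width 2, which upper-bounds the treewidth. For the lower bound, the 3 vertices {d, e, f} are pairwise adjacent, and any tree decomposition puts a clique entirely inside one bag — forcing width ≥ 2. Combining the bounds, tw(G) = 2.

Treewidth 2.
Bags: B1 = {d, e, f}  B2 = {b, d, f}  B3 = {b, d, i}  B4 = {b, d, h}  B5 = {b, f, g}  B6 = {c, f, g}  B7 = {a, b, i}  B8 = {b, f, j}
Tree: B1–B2, B2–B3, B3–B4, B2–B5, B5–B6, B3–B7, B2–B8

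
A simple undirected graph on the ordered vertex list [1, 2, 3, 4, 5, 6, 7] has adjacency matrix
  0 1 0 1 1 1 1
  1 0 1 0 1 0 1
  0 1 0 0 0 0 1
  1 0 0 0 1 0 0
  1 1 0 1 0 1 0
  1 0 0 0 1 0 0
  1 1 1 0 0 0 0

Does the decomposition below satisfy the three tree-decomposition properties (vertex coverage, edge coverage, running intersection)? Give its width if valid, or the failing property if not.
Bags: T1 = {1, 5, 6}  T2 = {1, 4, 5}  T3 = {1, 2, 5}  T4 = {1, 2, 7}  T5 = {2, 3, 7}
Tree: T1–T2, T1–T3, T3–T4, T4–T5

Every vertex of G appears in some bag (union = {1, 2, 3, 4, 5, 6, 7}); every edge is covered by a bag; and for each vertex v the set of bags containing v is connected in the bag tree. The decomposition is therefore valid. The largest bag has 3 vertices, so the width is 2.

Yes; width 2.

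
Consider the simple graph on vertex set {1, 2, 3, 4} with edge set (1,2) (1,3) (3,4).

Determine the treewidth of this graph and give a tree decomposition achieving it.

Treewidth 1.
Bags: B1 = {3, 4}  B2 = {1, 3}  B3 = {1, 2}
Tree: B1–B2, B2–B3

The largest bag has 2 vertices, giving width 1; this decomposition certifies tw(G) ≤ 1. G has an edge, so its treewidth is at least 1. Combining the bounds, tw(G) = 1.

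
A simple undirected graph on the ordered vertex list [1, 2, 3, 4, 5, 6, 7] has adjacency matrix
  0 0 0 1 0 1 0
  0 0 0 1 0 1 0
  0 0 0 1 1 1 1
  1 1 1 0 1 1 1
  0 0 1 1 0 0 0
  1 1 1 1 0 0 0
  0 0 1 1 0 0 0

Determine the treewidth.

A width-2 tree decomposition is:
Bags: B1 = {3, 4, 6}  B2 = {1, 4, 6}  B3 = {3, 4, 5}  B4 = {3, 4, 7}  B5 = {2, 4, 6}
Tree: B1–B2, B1–B3, B1–B4, B2–B5
Every bag has size at most 3, so the width is 3 − 1 = 2 and tw(G) ≤ 2. Conversely, {1, 4, 6} is a clique of size 3, and the vertices of any clique must share a bag in every tree decomposition; so some bag has ≥ 3 vertices and tw(G) ≥ 2. Hence tw(G) = 2 exactly.

2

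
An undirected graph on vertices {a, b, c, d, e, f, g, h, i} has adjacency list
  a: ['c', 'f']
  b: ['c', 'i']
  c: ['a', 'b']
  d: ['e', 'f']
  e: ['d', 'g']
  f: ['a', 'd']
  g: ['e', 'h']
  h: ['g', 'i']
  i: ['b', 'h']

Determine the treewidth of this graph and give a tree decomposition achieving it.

Treewidth 2.
Bags: B1 = {g, h, i}  B2 = {b, g, i}  B3 = {b, c, g}  B4 = {a, c, g}  B5 = {a, f, g}  B6 = {d, f, g}  B7 = {d, e, g}
Tree: B1–B2, B2–B3, B3–B4, B4–B5, B5–B6, B6–B7

Each bag holds 3 vertices, so the decomposition has width 2, which upper-bounds the treewidth. Since g–h–i–b–c–a–f–d–e–g is a cycle in G, G is not acyclic. Forests are exactly the graphs of treewidth ≤ 1, so tw(G) ≥ 2. Combining the bounds, tw(G) = 2.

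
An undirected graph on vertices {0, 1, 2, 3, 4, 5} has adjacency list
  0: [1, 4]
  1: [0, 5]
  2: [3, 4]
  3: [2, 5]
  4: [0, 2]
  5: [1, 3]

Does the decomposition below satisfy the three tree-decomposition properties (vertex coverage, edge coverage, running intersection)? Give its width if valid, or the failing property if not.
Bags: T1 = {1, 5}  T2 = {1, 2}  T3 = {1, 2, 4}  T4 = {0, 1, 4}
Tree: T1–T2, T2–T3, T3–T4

A tree decomposition must satisfy three properties: every vertex lies in some bag; for every edge, both endpoints lie together in some bag; and for every vertex, the bags containing it form a connected subtree. Here vertex 3 appears in no bag, so the decomposition is invalid.

No — vertex 3 appears in no bag.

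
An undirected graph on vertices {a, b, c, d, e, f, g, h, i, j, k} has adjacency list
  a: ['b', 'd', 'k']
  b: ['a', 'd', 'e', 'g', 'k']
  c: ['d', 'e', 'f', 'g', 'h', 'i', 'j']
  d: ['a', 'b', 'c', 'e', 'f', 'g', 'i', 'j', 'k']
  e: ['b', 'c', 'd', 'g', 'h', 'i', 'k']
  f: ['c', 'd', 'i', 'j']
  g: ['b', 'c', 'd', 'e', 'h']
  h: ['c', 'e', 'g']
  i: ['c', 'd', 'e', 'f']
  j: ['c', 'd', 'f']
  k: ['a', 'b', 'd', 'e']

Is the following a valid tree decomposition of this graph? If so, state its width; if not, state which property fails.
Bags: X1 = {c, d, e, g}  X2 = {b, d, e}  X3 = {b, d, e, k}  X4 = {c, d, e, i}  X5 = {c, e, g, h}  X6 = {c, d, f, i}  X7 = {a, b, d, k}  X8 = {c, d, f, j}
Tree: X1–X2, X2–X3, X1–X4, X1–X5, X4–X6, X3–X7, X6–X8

A tree decomposition must satisfy three properties: every vertex lies in some bag; for every edge, both endpoints lie together in some bag; and for every vertex, the bags containing it form a connected subtree. Here edge (g,b) lies in no bag, so the decomposition is invalid.

No — edge (g,b) lies in no bag.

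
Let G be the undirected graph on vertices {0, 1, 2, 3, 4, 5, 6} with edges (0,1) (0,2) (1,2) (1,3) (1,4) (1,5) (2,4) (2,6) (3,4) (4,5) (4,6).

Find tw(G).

A width-2 tree decomposition is:
Bags: B1 = {1, 4, 5}  B2 = {1, 3, 4}  B3 = {1, 2, 4}  B4 = {0, 1, 2}  B5 = {2, 4, 6}
Tree: B1–B2, B2–B3, B3–B4, B3–B5
Each bag holds 3 vertices, so the decomposition has width 2, which upper-bounds the treewidth. Conversely, {0, 1, 2} is a clique of size 3, and the vertices of any clique must share a bag in every tree decomposition; so some bag has ≥ 3 vertices and tw(G) ≥ 2. Therefore the treewidth is 2.

2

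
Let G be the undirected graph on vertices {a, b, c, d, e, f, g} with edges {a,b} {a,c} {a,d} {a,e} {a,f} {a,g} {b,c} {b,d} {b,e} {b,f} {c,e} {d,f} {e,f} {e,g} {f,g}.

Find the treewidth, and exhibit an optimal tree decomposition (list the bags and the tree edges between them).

The largest bag has 4 vertices, giving width 3; this decomposition certifies tw(G) ≤ 3. On the other hand G contains the 4-clique {a, b, c, e}. A clique must lie in a single bag of any decomposition, so no decomposition can have width below 3. Combining the bounds, tw(G) = 3.

Treewidth 3.
One such decomposition:
Bags: B1 = {a, b, e, f}  B2 = {a, b, c, e}  B3 = {a, e, f, g}  B4 = {a, b, d, f}
Tree: B1–B2, B1–B3, B1–B4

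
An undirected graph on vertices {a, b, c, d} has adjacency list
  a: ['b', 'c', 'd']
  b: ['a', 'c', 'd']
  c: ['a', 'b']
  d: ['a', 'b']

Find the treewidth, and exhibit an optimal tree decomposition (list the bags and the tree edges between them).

Treewidth 2.
One such decomposition:
Bags: B1 = {a, b, d}  B2 = {a, b, c}
Tree: B1–B2

The largest bag has 3 vertices, giving width 2; this decomposition certifies tw(G) ≤ 2. On the other hand G contains the 3-clique {a, b, d}. A clique must lie in a single bag of any decomposition, so no decomposition can have width below 2. Combining the bounds, tw(G) = 2.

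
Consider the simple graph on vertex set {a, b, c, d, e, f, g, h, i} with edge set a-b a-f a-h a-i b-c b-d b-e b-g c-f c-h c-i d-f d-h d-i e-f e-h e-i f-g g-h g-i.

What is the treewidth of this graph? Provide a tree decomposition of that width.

Every bag has size at most 5, so the width is 5 − 1 = 4 and tw(G) ≤ 4. For the lower bound: the 5 vertex sets {e,f}, {c,i}, {a,h}, {b}, {d} are disjoint, each induces a connected subgraph, and every pair is joined by at least one edge of G. Contracting each set to a single vertex therefore yields K_{5} as a minor, and since treewidth is minor-monotone, tw(G) ≥ tw(K_{5}) = 4. Hence tw(G) = 4 exactly.

Treewidth 4.
One optimal decomposition is:
Bags: B1 = {b, e, f, h, i}  B2 = {b, c, f, h, i}  B3 = {a, b, f, h, i}  B4 = {b, d, f, h, i}  B5 = {b, f, g, h, i}
Tree: B1–B2, B2–B3, B3–B4, B4–B5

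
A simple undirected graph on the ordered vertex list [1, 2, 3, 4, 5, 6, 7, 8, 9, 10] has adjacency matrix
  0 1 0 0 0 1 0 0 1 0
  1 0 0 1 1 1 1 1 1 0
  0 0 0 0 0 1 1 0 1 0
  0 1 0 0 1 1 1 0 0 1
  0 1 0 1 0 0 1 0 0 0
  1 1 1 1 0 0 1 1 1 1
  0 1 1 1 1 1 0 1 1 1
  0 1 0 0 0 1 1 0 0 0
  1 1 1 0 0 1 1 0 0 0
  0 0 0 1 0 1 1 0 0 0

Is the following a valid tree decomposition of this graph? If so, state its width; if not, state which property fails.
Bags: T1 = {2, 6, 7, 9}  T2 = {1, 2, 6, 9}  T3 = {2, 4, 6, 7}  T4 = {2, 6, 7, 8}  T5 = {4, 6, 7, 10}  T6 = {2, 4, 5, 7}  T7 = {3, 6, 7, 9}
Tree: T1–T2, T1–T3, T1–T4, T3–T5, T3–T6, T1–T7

Vertex coverage: the bags together contain {1, 2, 3, 4, 5, 6, 7, 8, 9, 10}, the full vertex set. Edge coverage: each edge of G has both endpoints in at least one bag. Running intersection: for every vertex, the bags containing it form a connected subtree. All three properties hold, so this is a valid tree decomposition of width max|bag| − 1 = 3, and hence tw(G) ≤ 3.

Yes; width 3.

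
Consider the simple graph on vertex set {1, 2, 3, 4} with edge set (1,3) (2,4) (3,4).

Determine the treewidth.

1

A width-1 tree decomposition is:
Bags: B1 = {2, 4}  B2 = {3, 4}  B3 = {1, 3}
Tree: B1–B2, B2–B3
Each bag holds 2 vertices, so the decomposition has width 1, which upper-bounds the treewidth. G has an edge, so its treewidth is at least 1. Therefore the treewidth is 1.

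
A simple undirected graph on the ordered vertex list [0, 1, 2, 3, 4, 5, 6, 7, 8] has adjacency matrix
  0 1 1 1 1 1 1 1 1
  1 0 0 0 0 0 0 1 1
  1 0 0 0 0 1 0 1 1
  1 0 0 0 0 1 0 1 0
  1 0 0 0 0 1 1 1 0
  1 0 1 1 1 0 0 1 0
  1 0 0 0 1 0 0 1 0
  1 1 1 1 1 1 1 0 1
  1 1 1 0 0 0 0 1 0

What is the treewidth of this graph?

A width-3 tree decomposition is:
Bags: B1 = {0, 4, 5, 7}  B2 = {0, 4, 6, 7}  B3 = {0, 2, 5, 7}  B4 = {0, 2, 7, 8}  B5 = {0, 1, 7, 8}  B6 = {0, 3, 5, 7}
Tree: B1–B2, B1–B3, B3–B4, B4–B5, B1–B6
Every bag has size at most 4, so the width is 4 − 1 = 3 and tw(G) ≤ 3. For the lower bound, the 4 vertices {0, 1, 7, 8} are pairwise adjacent, and any tree decomposition puts a clique entirely inside one bag — forcing width ≥ 3. Therefore the treewidth is 3.

3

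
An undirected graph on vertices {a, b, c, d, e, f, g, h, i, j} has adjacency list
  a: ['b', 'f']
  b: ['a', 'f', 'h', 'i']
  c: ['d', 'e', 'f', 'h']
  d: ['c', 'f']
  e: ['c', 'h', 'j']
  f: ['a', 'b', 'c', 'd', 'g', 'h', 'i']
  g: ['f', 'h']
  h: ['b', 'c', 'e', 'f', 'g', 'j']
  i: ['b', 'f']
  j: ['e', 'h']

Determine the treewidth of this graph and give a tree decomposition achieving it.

Every bag has size at most 3, so the width is 3 − 1 = 2 and tw(G) ≤ 2. Conversely, {e, h, j} is a clique of size 3, and the vertices of any clique must share a bag in every tree decomposition; so some bag has ≥ 3 vertices and tw(G) ≥ 2. Hence tw(G) = 2 exactly.

Treewidth 2.
One such decomposition:
Bags: B1 = {b, f, h}  B2 = {c, f, h}  B3 = {a, b, f}  B4 = {c, d, f}  B5 = {c, e, h}  B6 = {e, h, j}  B7 = {f, g, h}  B8 = {b, f, i}
Tree: B1–B2, B1–B3, B2–B4, B2–B5, B5–B6, B1–B7, B3–B8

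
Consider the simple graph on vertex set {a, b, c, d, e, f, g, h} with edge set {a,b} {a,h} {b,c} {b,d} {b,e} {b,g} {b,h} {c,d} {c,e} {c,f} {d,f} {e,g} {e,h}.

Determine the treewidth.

A width-2 tree decomposition is:
Bags: B1 = {b, e, h}  B2 = {a, b, h}  B3 = {b, c, e}  B4 = {b, c, d}  B5 = {c, d, f}  B6 = {b, e, g}
Tree: B1–B2, B1–B3, B3–B4, B4–B5, B1–B6
Each bag holds 3 vertices, so the decomposition has width 2, which upper-bounds the treewidth. On the other hand G contains the 3-clique {c, d, f}. A clique must lie in a single bag of any decomposition, so no decomposition can have width below 2. Therefore the treewidth is 2.

2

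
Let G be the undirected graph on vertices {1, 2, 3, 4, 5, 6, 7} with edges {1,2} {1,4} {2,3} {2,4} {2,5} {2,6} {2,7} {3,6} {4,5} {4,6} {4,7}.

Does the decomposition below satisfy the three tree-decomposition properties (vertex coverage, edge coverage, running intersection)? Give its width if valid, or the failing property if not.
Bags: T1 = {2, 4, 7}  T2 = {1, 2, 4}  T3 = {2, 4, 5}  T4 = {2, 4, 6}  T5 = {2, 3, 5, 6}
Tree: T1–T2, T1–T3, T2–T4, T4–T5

No — bags containing vertex 5 are not connected in the tree.

A tree decomposition must satisfy three properties: every vertex lies in some bag; for every edge, both endpoints lie together in some bag; and for every vertex, the bags containing it form a connected subtree. Here bags containing vertex 5 are not connected in the tree, so the decomposition is invalid.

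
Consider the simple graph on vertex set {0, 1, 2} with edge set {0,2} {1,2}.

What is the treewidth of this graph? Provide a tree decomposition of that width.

Treewidth 1.
Bags: B1 = {0, 2}  B2 = {1, 2}
Tree: B1–B2

The largest bag has 2 vertices, giving width 1; this decomposition certifies tw(G) ≤ 1. Since G has at least one edge (e.g. 0–2), it is not an edgeless graph, so tw(G) ≥ 1. Hence tw(G) = 1 exactly.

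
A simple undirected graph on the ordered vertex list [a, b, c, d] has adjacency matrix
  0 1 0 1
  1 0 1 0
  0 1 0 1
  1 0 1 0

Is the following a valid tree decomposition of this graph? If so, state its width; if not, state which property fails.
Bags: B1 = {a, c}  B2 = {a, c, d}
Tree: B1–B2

No — vertex b appears in no bag.

A tree decomposition must satisfy three properties: every vertex lies in some bag; for every edge, both endpoints lie together in some bag; and for every vertex, the bags containing it form a connected subtree. Here vertex b appears in no bag, so the decomposition is invalid.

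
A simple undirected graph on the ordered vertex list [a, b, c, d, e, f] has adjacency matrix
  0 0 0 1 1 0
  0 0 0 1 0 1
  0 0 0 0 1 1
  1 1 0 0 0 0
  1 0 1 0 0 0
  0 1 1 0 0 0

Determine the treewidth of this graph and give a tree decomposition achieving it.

Treewidth 2.
Bags: B1 = {b, c, f}  B2 = {b, c, e}  B3 = {a, b, e}  B4 = {a, b, d}
Tree: B1–B2, B2–B3, B3–B4

The largest bag has 3 vertices, giving width 2; this decomposition certifies tw(G) ≤ 2. Since b–f–c–e–a–d–b is a cycle in G, G is not acyclic. Forests are exactly the graphs of treewidth ≤ 1, so tw(G) ≥ 2. Combining the bounds, tw(G) = 2.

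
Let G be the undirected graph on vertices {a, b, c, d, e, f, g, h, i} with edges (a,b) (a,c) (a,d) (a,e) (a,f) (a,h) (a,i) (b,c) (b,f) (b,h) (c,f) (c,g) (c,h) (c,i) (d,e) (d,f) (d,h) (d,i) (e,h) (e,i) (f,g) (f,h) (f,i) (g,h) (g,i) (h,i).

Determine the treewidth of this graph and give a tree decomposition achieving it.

Every bag has size at most 5, so the width is 5 − 1 = 4 and tw(G) ≤ 4. For the lower bound, the 5 vertices {a, d, e, h, i} are pairwise adjacent, and any tree decomposition puts a clique entirely inside one bag — forcing width ≥ 4. Combining the bounds, tw(G) = 4.

Treewidth 4.
One such decomposition:
Bags: B1 = {a, d, f, h, i}  B2 = {a, c, f, h, i}  B3 = {a, b, c, f, h}  B4 = {a, d, e, h, i}  B5 = {c, f, g, h, i}
Tree: B1–B2, B2–B3, B1–B4, B2–B5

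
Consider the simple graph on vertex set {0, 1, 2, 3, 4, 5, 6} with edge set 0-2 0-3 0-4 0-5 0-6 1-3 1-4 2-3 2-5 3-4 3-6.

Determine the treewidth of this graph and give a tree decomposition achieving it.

Each bag holds 3 vertices, so the decomposition has width 2, which upper-bounds the treewidth. On the other hand G contains the 3-clique {0, 2, 3}. A clique must lie in a single bag of any decomposition, so no decomposition can have width below 2. Therefore the treewidth is 2.

Treewidth 2.
Bags: B1 = {0, 3, 6}  B2 = {0, 3, 4}  B3 = {1, 3, 4}  B4 = {0, 2, 3}  B5 = {0, 2, 5}
Tree: B1–B2, B2–B3, B2–B4, B4–B5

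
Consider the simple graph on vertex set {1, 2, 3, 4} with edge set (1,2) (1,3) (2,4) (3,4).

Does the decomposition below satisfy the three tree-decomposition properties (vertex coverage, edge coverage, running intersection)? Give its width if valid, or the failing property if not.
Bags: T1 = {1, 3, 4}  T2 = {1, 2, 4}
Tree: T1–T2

Yes; width 2.

Every vertex of G appears in some bag (union = {1, 2, 3, 4}); every edge is covered by a bag; and for each vertex v the set of bags containing v is connected in the bag tree. The decomposition is therefore valid. The largest bag has 3 vertices, so the width is 2.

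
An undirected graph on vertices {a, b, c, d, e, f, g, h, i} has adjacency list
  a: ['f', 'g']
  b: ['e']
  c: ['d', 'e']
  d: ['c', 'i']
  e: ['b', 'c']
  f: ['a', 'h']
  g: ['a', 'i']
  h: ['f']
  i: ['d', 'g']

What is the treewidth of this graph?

A width-1 tree decomposition is:
Bags: B1 = {f, h}  B2 = {a, f}  B3 = {a, g}  B4 = {g, i}  B5 = {d, i}  B6 = {c, d}  B7 = {c, e}  B8 = {b, e}
Tree: B1–B2, B2–B3, B3–B4, B4–B5, B5–B6, B6–B7, B7–B8
The largest bag has 2 vertices, giving width 1; this decomposition certifies tw(G) ≤ 1. Since G has at least one edge (e.g. h–f), it is not an edgeless graph, so tw(G) ≥ 1. Combining the bounds, tw(G) = 1.

1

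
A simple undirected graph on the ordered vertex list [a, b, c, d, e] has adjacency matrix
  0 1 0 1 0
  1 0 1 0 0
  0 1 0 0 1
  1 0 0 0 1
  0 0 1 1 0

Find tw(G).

2

A width-2 tree decomposition is:
Bags: B1 = {a, b, d}  B2 = {b, d, e}  B3 = {b, c, e}
Tree: B1–B2, B2–B3
Each bag holds 3 vertices, so the decomposition has width 2, which upper-bounds the treewidth. The edges b–a–d–e–c–b form a cycle, so G is not a tree and its treewidth is at least 2. Hence tw(G) = 2 exactly.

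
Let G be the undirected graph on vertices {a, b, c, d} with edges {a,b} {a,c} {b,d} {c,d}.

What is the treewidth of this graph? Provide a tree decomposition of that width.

Treewidth 2.
One optimal decomposition is:
Bags: B1 = {a, c, d}  B2 = {a, b, d}
Tree: B1–B2

The largest bag has 3 vertices, giving width 2; this decomposition certifies tw(G) ≤ 2. For the lower bound, G contains the cycle d–c–a–b–d, so G is not a forest; only forests have treewidth ≤ 1, hence tw(G) ≥ 2. Hence tw(G) = 2 exactly.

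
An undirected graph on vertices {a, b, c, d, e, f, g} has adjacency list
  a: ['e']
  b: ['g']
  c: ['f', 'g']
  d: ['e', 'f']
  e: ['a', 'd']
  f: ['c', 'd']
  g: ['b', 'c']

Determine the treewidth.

1

A width-1 tree decomposition is:
Bags: B1 = {a, e}  B2 = {d, e}  B3 = {d, f}  B4 = {c, f}  B5 = {c, g}  B6 = {b, g}
Tree: B1–B2, B2–B3, B3–B4, B4–B5, B5–B6
Every bag has size at most 2, so the width is 2 − 1 = 1 and tw(G) ≤ 1. Any graph with an edge has treewidth ≥ 1, and G has the edge a–e. Therefore the treewidth is 1.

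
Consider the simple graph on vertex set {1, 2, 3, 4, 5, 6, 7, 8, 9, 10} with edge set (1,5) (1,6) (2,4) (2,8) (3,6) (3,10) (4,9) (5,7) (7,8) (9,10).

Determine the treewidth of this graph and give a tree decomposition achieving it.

Treewidth 2.
Bags: B1 = {5, 7, 8}  B2 = {2, 5, 8}  B3 = {2, 4, 5}  B4 = {4, 5, 9}  B5 = {5, 9, 10}  B6 = {3, 5, 10}  B7 = {3, 5, 6}  B8 = {1, 5, 6}
Tree: B1–B2, B2–B3, B3–B4, B4–B5, B5–B6, B6–B7, B7–B8

Each bag holds 3 vertices, so the decomposition has width 2, which upper-bounds the treewidth. Since 5–7–8–2–4–9–10–3–6–1–5 is a cycle in G, G is not acyclic. Forests are exactly the graphs of treewidth ≤ 1, so tw(G) ≥ 2. Hence tw(G) = 2 exactly.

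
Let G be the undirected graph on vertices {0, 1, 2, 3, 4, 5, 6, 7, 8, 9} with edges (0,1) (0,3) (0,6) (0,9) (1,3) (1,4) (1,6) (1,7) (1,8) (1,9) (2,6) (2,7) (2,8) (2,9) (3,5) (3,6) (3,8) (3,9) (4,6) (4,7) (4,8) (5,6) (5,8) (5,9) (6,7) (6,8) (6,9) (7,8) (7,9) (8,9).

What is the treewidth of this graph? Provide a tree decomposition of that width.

Each bag holds 5 vertices, so the decomposition has width 4, which upper-bounds the treewidth. Conversely, {0, 1, 3, 6, 9} is a clique of size 5, and the vertices of any clique must share a bag in every tree decomposition; so some bag has ≥ 5 vertices and tw(G) ≥ 4. Combining the bounds, tw(G) = 4.

Treewidth 4.
Bags: B1 = {1, 6, 7, 8, 9}  B2 = {1, 3, 6, 8, 9}  B3 = {3, 5, 6, 8, 9}  B4 = {2, 6, 7, 8, 9}  B5 = {1, 4, 6, 7, 8}  B6 = {0, 1, 3, 6, 9}
Tree: B1–B2, B2–B3, B1–B4, B1–B5, B2–B6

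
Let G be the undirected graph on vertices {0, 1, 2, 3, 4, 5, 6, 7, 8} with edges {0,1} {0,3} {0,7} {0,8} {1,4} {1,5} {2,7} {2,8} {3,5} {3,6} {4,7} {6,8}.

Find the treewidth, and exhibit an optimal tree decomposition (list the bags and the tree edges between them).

The largest bag has 4 vertices, giving width 3; this decomposition certifies tw(G) ≤ 3. For the lower bound: the 4 vertex sets {2,6,8}, {7}, {0}, {1,3,4,5} are disjoint, each induces a connected subgraph, and every pair is joined by at least one edge of G. Contracting each set to a single vertex therefore yields K_{4} as a minor, and since treewidth is minor-monotone, tw(G) ≥ tw(K_{4}) = 3. Therefore the treewidth is 3.

Treewidth 3.
One optimal decomposition is:
Bags: B1 = {2, 6, 7, 8}  B2 = {0, 6, 7, 8}  B3 = {0, 3, 6, 7}  B4 = {0, 3, 4, 7}  B5 = {0, 1, 3, 4}  B6 = {1, 3, 4, 5}
Tree: B1–B2, B2–B3, B3–B4, B4–B5, B5–B6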